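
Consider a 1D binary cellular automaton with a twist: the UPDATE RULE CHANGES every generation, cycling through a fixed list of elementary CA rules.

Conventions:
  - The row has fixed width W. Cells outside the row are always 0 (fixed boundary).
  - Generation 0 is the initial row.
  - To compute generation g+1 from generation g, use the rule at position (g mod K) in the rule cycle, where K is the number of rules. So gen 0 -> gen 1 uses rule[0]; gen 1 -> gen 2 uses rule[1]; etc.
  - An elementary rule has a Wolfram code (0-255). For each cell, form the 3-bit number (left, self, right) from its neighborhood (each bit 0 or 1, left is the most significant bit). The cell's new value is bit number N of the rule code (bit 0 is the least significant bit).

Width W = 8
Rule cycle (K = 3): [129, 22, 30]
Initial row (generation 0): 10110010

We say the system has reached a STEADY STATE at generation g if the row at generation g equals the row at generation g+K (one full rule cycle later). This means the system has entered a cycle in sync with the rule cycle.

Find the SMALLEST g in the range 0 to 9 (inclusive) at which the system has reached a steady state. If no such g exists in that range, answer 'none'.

Answer: 2

Derivation:
Gen 0: 10110010
Gen 1 (rule 129): 00000000
Gen 2 (rule 22): 00000000
Gen 3 (rule 30): 00000000
Gen 4 (rule 129): 11111111
Gen 5 (rule 22): 00000000
Gen 6 (rule 30): 00000000
Gen 7 (rule 129): 11111111
Gen 8 (rule 22): 00000000
Gen 9 (rule 30): 00000000
Gen 10 (rule 129): 11111111
Gen 11 (rule 22): 00000000
Gen 12 (rule 30): 00000000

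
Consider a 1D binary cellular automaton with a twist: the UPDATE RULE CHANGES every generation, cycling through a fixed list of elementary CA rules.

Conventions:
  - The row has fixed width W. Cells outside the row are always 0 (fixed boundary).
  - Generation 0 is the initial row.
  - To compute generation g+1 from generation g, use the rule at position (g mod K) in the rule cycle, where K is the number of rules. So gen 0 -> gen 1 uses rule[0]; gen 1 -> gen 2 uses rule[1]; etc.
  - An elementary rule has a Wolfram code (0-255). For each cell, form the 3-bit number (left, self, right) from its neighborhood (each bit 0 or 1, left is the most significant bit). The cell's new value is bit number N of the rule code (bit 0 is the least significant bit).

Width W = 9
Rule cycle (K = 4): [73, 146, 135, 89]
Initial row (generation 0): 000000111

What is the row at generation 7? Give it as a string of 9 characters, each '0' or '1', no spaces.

Answer: 111011111

Derivation:
Gen 0: 000000111
Gen 1 (rule 73): 111110101
Gen 2 (rule 146): 011100000
Gen 3 (rule 135): 101001111
Gen 4 (rule 89): 000101001
Gen 5 (rule 73): 110000000
Gen 6 (rule 146): 001000000
Gen 7 (rule 135): 111011111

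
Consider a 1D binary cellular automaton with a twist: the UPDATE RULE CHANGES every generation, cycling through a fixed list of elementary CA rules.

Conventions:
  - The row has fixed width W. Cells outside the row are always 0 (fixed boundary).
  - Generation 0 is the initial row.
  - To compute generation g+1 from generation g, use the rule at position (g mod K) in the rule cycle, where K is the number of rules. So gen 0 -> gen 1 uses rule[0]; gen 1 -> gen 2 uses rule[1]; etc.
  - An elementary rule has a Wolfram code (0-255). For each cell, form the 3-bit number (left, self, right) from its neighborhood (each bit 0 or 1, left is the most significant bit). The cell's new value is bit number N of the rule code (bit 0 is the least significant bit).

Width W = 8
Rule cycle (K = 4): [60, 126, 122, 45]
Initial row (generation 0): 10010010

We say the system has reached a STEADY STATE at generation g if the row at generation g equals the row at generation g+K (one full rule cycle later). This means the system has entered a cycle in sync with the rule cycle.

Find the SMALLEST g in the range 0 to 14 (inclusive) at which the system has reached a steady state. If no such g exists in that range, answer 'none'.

Answer: none

Derivation:
Gen 0: 10010010
Gen 1 (rule 60): 11011011
Gen 2 (rule 126): 11111111
Gen 3 (rule 122): 10000001
Gen 4 (rule 45): 10111101
Gen 5 (rule 60): 11100011
Gen 6 (rule 126): 10110111
Gen 7 (rule 122): 01111101
Gen 8 (rule 45): 01000011
Gen 9 (rule 60): 01100010
Gen 10 (rule 126): 11110111
Gen 11 (rule 122): 10011101
Gen 12 (rule 45): 10010011
Gen 13 (rule 60): 11011010
Gen 14 (rule 126): 11111111
Gen 15 (rule 122): 10000001
Gen 16 (rule 45): 10111101
Gen 17 (rule 60): 11100011
Gen 18 (rule 126): 10110111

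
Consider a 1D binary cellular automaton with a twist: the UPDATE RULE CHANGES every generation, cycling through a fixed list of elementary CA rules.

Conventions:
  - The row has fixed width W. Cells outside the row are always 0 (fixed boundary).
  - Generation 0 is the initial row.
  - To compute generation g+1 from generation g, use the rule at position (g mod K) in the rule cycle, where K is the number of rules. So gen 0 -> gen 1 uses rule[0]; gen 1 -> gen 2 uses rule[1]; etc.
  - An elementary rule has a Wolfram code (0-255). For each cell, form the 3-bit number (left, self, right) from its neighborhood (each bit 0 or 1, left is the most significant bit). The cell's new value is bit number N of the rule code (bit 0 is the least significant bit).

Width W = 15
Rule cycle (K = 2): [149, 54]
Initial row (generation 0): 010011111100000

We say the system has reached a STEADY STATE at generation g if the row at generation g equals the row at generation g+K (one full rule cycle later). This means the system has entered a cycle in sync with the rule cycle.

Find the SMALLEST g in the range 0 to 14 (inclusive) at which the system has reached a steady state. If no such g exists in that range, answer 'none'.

Gen 0: 010011111100000
Gen 1 (rule 149): 011001111011111
Gen 2 (rule 54): 100110000100000
Gen 3 (rule 149): 110001110111111
Gen 4 (rule 54): 001010001000000
Gen 5 (rule 149): 101011101111111
Gen 6 (rule 54): 111100010000000
Gen 7 (rule 149): 011011011111111
Gen 8 (rule 54): 100100100000000
Gen 9 (rule 149): 110110111111111
Gen 10 (rule 54): 001001000000000
Gen 11 (rule 149): 101101111111111
Gen 12 (rule 54): 110010000000000
Gen 13 (rule 149): 001011111111111
Gen 14 (rule 54): 011100000000000
Gen 15 (rule 149): 001011111111111
Gen 16 (rule 54): 011100000000000

Answer: 13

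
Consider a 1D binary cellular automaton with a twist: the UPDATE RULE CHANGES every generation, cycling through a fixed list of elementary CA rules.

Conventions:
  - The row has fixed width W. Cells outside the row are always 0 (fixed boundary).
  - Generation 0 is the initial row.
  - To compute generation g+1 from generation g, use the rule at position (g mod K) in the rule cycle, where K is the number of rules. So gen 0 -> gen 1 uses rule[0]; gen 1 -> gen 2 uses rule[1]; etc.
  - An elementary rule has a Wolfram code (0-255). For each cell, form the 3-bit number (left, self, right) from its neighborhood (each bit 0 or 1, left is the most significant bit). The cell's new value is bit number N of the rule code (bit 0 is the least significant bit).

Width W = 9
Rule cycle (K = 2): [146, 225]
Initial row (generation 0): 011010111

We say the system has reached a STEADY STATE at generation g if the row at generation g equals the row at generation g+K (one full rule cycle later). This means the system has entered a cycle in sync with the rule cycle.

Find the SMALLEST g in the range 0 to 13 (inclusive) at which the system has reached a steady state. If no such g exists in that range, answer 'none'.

Answer: none

Derivation:
Gen 0: 011010111
Gen 1 (rule 146): 100000010
Gen 2 (rule 225): 001111000
Gen 3 (rule 146): 010110100
Gen 4 (rule 225): 001011001
Gen 5 (rule 146): 010000110
Gen 6 (rule 225): 000110010
Gen 7 (rule 146): 001001101
Gen 8 (rule 225): 100000110
Gen 9 (rule 146): 010001001
Gen 10 (rule 225): 000100000
Gen 11 (rule 146): 001010000
Gen 12 (rule 225): 100100111
Gen 13 (rule 146): 011011010
Gen 14 (rule 225): 001101100
Gen 15 (rule 146): 010000010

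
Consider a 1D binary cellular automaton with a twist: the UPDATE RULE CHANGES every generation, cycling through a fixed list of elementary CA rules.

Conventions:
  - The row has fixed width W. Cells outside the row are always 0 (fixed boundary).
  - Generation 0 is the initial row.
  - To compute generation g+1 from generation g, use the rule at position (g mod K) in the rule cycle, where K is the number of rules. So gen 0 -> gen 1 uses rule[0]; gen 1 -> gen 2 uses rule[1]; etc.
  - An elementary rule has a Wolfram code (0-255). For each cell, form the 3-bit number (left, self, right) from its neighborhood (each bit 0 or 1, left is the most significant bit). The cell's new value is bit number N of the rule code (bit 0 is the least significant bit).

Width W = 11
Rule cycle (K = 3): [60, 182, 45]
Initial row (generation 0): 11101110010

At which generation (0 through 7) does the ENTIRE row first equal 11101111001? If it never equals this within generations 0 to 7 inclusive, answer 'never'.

Gen 0: 11101110010
Gen 1 (rule 60): 10011001011
Gen 2 (rule 182): 11100111100
Gen 3 (rule 45): 10000100001
Gen 4 (rule 60): 11000110001
Gen 5 (rule 182): 00101001011
Gen 6 (rule 45): 10111001110
Gen 7 (rule 60): 11100101001

Answer: never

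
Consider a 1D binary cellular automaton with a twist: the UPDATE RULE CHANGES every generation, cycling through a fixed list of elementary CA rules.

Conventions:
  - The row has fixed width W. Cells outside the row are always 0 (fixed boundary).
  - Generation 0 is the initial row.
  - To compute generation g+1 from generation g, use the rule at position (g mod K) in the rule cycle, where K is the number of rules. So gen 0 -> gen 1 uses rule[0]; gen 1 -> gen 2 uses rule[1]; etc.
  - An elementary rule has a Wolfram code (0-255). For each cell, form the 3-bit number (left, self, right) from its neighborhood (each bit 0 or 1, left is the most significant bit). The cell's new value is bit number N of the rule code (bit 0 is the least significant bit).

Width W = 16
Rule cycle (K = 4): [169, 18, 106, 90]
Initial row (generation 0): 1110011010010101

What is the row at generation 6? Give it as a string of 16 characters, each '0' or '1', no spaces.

Gen 0: 1110011010010101
Gen 1 (rule 169): 1100010100001010
Gen 2 (rule 18): 0010100010010001
Gen 3 (rule 106): 0101000100100010
Gen 4 (rule 90): 1000101011010101
Gen 5 (rule 169): 0010010110101010
Gen 6 (rule 18): 0101100000000001

Answer: 0101100000000001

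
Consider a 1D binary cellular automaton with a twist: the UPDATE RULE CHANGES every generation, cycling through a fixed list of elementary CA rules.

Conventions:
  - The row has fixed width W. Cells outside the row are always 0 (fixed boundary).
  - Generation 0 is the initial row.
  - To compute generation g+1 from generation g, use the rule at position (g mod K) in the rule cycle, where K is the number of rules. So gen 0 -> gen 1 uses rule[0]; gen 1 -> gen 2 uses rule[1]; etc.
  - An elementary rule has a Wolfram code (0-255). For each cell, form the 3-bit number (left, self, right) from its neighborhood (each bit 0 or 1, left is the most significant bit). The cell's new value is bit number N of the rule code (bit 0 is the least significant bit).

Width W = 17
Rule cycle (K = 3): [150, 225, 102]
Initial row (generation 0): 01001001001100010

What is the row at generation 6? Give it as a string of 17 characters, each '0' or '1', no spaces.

Answer: 11100010100010000

Derivation:
Gen 0: 01001001001100010
Gen 1 (rule 150): 11111111110010111
Gen 2 (rule 225): 01111111110001011
Gen 3 (rule 102): 10000000010011101
Gen 4 (rule 150): 11000000111101001
Gen 5 (rule 225): 01011110011110000
Gen 6 (rule 102): 11100010100010000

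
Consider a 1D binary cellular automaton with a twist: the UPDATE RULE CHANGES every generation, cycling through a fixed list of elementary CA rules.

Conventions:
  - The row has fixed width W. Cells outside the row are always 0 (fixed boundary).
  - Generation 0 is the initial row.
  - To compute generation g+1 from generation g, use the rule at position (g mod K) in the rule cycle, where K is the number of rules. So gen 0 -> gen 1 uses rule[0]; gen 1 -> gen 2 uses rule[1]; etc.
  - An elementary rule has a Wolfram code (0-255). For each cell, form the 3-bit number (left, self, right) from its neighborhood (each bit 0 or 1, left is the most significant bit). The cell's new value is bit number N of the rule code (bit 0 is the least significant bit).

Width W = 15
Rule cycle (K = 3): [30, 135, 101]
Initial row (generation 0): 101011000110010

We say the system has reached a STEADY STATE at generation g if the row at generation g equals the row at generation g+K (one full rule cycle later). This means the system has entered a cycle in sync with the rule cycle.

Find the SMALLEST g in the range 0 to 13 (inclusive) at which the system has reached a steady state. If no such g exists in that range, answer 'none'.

Gen 0: 101011000110010
Gen 1 (rule 30): 101010101101111
Gen 2 (rule 135): 101010100000110
Gen 3 (rule 101): 111111101110010
Gen 4 (rule 30): 100000001001111
Gen 5 (rule 135): 101111111010110
Gen 6 (rule 101): 110000001111010
Gen 7 (rule 30): 101000011000011
Gen 8 (rule 135): 101011100011100
Gen 9 (rule 101): 111100101000101
Gen 10 (rule 30): 100011101101101
Gen 11 (rule 135): 101101000000001
Gen 12 (rule 101): 110111011111101
Gen 13 (rule 30): 100100010000001
Gen 14 (rule 135): 101101110111111
Gen 15 (rule 101): 110110011000001
Gen 16 (rule 30): 100101110100011

Answer: none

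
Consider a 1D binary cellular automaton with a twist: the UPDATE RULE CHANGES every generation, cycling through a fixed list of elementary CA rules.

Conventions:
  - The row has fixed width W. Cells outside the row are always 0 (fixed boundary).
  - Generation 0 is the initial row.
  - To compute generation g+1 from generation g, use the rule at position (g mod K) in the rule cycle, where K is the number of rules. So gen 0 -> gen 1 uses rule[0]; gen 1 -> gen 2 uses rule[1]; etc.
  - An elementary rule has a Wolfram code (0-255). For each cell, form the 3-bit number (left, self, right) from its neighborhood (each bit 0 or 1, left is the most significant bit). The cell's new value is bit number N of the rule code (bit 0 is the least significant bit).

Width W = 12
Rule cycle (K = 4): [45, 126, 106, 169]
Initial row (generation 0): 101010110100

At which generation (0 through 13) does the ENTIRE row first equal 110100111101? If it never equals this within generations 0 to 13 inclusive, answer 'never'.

Gen 0: 101010110100
Gen 1 (rule 45): 111111101101
Gen 2 (rule 126): 100000111111
Gen 3 (rule 106): 000001100001
Gen 4 (rule 169): 111101001100
Gen 5 (rule 45): 100011001001
Gen 6 (rule 126): 110111111111
Gen 7 (rule 106): 111100000001
Gen 8 (rule 169): 111001111100
Gen 9 (rule 45): 100001000001
Gen 10 (rule 126): 110011100011
Gen 11 (rule 106): 110110100111
Gen 12 (rule 169): 101101000110
Gen 13 (rule 45): 111011010100

Answer: never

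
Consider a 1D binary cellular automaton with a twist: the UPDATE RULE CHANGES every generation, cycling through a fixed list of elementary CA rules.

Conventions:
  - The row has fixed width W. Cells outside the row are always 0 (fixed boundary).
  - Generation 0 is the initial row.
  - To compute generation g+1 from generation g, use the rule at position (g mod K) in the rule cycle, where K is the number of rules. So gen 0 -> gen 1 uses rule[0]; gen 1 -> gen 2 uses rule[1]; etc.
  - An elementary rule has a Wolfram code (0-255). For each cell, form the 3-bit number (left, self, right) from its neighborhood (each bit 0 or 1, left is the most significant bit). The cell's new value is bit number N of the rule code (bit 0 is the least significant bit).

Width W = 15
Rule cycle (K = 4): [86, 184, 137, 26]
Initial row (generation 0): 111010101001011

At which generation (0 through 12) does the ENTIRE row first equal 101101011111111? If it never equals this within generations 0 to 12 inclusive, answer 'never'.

Gen 0: 111010101001011
Gen 1 (rule 86): 001010101111001
Gen 2 (rule 184): 000101011110100
Gen 3 (rule 137): 110000011100001
Gen 4 (rule 26): 101000110010010
Gen 5 (rule 86): 101101011111111
Gen 6 (rule 184): 011010111111110
Gen 7 (rule 137): 010000111111100
Gen 8 (rule 26): 101001100000010
Gen 9 (rule 86): 101110110000111
Gen 10 (rule 184): 011101101000110
Gen 11 (rule 137): 011001000010100
Gen 12 (rule 26): 110110100100010

Answer: 5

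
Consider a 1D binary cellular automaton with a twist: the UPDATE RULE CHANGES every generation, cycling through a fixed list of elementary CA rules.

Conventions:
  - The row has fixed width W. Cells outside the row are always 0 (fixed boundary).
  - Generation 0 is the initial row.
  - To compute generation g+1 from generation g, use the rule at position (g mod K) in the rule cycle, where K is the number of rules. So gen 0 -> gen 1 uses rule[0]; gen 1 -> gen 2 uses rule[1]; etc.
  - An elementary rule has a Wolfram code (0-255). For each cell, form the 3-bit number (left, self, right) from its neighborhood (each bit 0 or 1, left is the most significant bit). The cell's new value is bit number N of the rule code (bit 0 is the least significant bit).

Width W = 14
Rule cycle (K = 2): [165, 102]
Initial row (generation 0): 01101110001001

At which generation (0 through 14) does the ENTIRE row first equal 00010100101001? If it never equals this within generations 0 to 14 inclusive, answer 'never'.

Gen 0: 01101110001001
Gen 1 (rule 165): 00010100101001
Gen 2 (rule 102): 00111101111011
Gen 3 (rule 165): 10011010110100
Gen 4 (rule 102): 10101111011100
Gen 5 (rule 165): 11110110101001
Gen 6 (rule 102): 00011011111011
Gen 7 (rule 165): 11000101110100
Gen 8 (rule 102): 01001110011100
Gen 9 (rule 165): 01000100001001
Gen 10 (rule 102): 11001100011011
Gen 11 (rule 165): 00000001000100
Gen 12 (rule 102): 00000011001100
Gen 13 (rule 165): 11111000000001
Gen 14 (rule 102): 00001000000011

Answer: 1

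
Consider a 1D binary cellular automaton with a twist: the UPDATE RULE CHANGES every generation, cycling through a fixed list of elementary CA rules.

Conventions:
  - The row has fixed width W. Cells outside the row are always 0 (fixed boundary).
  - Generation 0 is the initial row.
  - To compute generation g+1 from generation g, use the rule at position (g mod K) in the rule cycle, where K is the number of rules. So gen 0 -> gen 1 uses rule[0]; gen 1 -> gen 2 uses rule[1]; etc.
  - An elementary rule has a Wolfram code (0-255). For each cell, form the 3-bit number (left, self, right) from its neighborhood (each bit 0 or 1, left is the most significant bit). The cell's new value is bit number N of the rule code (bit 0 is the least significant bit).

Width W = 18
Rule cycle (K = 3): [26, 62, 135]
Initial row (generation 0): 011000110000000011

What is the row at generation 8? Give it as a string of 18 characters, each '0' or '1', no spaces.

Gen 0: 011000110000000011
Gen 1 (rule 26): 110101101000000110
Gen 2 (rule 62): 101111011100001101
Gen 3 (rule 135): 100110001001110001
Gen 4 (rule 26): 011101010111001010
Gen 5 (rule 62): 110011111100111111
Gen 6 (rule 135): 000101111001011110
Gen 7 (rule 26): 001001000110010001
Gen 8 (rule 62): 011111101101111011

Answer: 011111101101111011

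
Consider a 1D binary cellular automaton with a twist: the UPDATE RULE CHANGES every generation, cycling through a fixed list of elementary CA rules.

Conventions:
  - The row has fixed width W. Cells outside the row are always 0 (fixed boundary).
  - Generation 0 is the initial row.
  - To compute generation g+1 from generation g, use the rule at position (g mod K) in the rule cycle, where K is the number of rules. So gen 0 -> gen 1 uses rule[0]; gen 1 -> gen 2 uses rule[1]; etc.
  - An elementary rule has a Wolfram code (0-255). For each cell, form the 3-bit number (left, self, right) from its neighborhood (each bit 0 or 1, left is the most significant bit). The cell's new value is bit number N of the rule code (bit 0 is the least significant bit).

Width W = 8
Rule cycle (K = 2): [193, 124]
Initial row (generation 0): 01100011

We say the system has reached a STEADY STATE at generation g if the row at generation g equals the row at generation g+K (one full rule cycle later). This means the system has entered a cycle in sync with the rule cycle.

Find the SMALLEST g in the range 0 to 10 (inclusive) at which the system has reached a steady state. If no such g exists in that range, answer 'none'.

Answer: none

Derivation:
Gen 0: 01100011
Gen 1 (rule 193): 00101001
Gen 2 (rule 124): 00111101
Gen 3 (rule 193): 10011100
Gen 4 (rule 124): 11010110
Gen 5 (rule 193): 01000010
Gen 6 (rule 124): 01100011
Gen 7 (rule 193): 00101001
Gen 8 (rule 124): 00111101
Gen 9 (rule 193): 10011100
Gen 10 (rule 124): 11010110
Gen 11 (rule 193): 01000010
Gen 12 (rule 124): 01100011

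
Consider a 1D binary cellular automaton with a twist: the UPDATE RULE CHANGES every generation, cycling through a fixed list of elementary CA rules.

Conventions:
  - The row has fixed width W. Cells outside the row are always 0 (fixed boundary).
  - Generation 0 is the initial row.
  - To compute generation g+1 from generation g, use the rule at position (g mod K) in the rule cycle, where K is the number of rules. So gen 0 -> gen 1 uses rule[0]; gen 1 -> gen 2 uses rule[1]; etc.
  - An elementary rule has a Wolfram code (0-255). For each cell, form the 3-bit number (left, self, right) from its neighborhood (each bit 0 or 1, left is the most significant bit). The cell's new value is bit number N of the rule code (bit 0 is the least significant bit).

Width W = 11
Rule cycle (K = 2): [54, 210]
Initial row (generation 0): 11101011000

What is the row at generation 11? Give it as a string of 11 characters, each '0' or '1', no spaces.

Gen 0: 11101011000
Gen 1 (rule 54): 00011100100
Gen 2 (rule 210): 00101111010
Gen 3 (rule 54): 01110000111
Gen 4 (rule 210): 10111001011
Gen 5 (rule 54): 11000111100
Gen 6 (rule 210): 01101011110
Gen 7 (rule 54): 10011100001
Gen 8 (rule 210): 01101110010
Gen 9 (rule 54): 10010001111
Gen 10 (rule 210): 01101010111
Gen 11 (rule 54): 10011111000

Answer: 10011111000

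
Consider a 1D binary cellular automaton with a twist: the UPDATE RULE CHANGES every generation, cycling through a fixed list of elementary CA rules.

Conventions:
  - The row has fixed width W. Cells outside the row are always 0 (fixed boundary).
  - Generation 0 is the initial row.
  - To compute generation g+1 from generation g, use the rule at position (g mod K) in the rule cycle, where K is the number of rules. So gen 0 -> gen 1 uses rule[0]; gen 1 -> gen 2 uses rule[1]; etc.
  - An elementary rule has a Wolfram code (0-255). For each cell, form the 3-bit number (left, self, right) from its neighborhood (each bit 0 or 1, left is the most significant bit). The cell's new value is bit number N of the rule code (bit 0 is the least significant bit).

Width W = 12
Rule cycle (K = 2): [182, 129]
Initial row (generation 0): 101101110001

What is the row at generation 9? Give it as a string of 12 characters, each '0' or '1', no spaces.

Answer: 000101101000

Derivation:
Gen 0: 101101110001
Gen 1 (rule 182): 110010101011
Gen 2 (rule 129): 000000000000
Gen 3 (rule 182): 000000000000
Gen 4 (rule 129): 111111111111
Gen 5 (rule 182): 011111111110
Gen 6 (rule 129): 001111111100
Gen 7 (rule 182): 010111111010
Gen 8 (rule 129): 000011110000
Gen 9 (rule 182): 000101101000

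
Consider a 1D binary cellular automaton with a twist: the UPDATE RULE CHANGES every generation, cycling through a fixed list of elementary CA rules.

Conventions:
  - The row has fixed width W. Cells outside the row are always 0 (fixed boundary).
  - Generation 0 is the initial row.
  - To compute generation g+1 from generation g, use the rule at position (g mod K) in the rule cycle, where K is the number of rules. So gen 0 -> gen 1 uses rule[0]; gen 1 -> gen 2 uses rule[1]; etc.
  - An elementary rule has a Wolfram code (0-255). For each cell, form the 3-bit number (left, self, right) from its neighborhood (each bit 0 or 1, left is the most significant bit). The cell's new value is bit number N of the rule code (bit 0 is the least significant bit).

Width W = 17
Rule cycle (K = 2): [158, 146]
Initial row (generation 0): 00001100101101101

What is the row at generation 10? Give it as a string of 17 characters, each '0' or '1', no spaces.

Gen 0: 00001100101101101
Gen 1 (rule 158): 00011011101001001
Gen 2 (rule 146): 00100001000110110
Gen 3 (rule 158): 01110011101100101
Gen 4 (rule 146): 10101101000011000
Gen 5 (rule 158): 10101001100110100
Gen 6 (rule 146): 00000110011000010
Gen 7 (rule 158): 00001101110100111
Gen 8 (rule 146): 00010000100011010
Gen 9 (rule 158): 00111001110110011
Gen 10 (rule 146): 01010110100001100

Answer: 01010110100001100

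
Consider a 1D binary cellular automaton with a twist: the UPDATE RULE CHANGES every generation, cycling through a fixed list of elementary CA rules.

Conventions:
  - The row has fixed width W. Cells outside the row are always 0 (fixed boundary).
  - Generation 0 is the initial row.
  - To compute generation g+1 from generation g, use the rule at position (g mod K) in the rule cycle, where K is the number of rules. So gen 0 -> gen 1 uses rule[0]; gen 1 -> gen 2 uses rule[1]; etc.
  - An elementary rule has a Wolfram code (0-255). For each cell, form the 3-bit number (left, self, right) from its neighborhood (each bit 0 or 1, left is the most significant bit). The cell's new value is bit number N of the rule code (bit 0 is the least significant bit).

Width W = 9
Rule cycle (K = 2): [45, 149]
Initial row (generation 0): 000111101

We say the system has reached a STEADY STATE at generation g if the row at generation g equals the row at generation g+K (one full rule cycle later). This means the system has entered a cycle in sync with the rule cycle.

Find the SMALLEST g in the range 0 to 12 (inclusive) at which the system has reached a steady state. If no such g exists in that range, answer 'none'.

Answer: 1

Derivation:
Gen 0: 000111101
Gen 1 (rule 45): 110100011
Gen 2 (rule 149): 000111000
Gen 3 (rule 45): 110100011
Gen 4 (rule 149): 000111000
Gen 5 (rule 45): 110100011
Gen 6 (rule 149): 000111000
Gen 7 (rule 45): 110100011
Gen 8 (rule 149): 000111000
Gen 9 (rule 45): 110100011
Gen 10 (rule 149): 000111000
Gen 11 (rule 45): 110100011
Gen 12 (rule 149): 000111000
Gen 13 (rule 45): 110100011
Gen 14 (rule 149): 000111000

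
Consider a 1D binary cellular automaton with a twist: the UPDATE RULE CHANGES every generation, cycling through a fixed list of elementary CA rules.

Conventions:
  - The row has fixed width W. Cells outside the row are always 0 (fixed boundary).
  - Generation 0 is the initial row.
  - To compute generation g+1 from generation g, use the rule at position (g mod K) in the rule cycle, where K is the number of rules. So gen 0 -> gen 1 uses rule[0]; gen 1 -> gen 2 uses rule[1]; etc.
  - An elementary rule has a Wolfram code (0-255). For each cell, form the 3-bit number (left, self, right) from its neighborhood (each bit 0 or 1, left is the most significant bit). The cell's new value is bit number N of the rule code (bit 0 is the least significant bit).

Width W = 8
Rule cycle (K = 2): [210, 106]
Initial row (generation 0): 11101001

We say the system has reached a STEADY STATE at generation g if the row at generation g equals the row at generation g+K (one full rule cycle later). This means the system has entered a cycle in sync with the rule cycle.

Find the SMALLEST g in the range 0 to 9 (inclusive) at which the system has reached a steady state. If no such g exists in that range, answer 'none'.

Gen 0: 11101001
Gen 1 (rule 210): 01100110
Gen 2 (rule 106): 11101110
Gen 3 (rule 210): 01100111
Gen 4 (rule 106): 11101101
Gen 5 (rule 210): 01100100
Gen 6 (rule 106): 11101000
Gen 7 (rule 210): 01100100
Gen 8 (rule 106): 11101000
Gen 9 (rule 210): 01100100
Gen 10 (rule 106): 11101000
Gen 11 (rule 210): 01100100

Answer: 5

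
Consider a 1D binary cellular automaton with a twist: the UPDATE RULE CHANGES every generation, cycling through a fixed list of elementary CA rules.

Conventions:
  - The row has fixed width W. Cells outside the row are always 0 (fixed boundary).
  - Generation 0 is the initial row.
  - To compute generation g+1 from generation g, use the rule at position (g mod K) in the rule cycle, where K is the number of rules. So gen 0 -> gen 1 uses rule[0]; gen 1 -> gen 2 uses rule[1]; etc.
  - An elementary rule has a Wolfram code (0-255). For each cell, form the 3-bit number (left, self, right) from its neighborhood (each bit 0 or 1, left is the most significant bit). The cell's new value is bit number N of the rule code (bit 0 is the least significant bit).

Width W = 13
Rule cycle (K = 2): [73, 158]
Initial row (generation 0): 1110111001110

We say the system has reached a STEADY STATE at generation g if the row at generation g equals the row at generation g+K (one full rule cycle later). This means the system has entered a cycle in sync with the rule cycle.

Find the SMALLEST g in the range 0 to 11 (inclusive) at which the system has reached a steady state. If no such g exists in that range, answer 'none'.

Gen 0: 1110111001110
Gen 1 (rule 73): 1010101001010
Gen 2 (rule 158): 1010101111011
Gen 3 (rule 73): 0000001001011
Gen 4 (rule 158): 0000011111010
Gen 5 (rule 73): 1111010001000
Gen 6 (rule 158): 1110011011100
Gen 7 (rule 73): 1010011010101
Gen 8 (rule 158): 1011110010101
Gen 9 (rule 73): 0010010000000
Gen 10 (rule 158): 0111111000000
Gen 11 (rule 73): 0100001011111
Gen 12 (rule 158): 1110011011110
Gen 13 (rule 73): 1010011010010

Answer: none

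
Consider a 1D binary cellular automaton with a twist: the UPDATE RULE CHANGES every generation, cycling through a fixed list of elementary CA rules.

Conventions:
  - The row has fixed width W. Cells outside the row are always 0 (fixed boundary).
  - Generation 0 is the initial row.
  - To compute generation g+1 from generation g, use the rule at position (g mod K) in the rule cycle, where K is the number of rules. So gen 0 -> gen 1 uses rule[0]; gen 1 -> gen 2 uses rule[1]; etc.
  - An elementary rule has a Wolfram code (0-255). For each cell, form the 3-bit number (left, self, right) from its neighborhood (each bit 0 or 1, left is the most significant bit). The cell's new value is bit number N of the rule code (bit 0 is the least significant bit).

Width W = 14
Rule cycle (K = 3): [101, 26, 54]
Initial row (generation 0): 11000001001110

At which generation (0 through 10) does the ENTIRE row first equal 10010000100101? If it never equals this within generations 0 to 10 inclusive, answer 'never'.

Gen 0: 11000001001110
Gen 1 (rule 101): 01011101000010
Gen 2 (rule 26): 10010000100101
Gen 3 (rule 54): 11111001111111
Gen 4 (rule 101): 00001000000001
Gen 5 (rule 26): 00010100000010
Gen 6 (rule 54): 00111110000111
Gen 7 (rule 101): 10000010110001
Gen 8 (rule 26): 01000100101010
Gen 9 (rule 54): 11101111111111
Gen 10 (rule 101): 00110000000001

Answer: 2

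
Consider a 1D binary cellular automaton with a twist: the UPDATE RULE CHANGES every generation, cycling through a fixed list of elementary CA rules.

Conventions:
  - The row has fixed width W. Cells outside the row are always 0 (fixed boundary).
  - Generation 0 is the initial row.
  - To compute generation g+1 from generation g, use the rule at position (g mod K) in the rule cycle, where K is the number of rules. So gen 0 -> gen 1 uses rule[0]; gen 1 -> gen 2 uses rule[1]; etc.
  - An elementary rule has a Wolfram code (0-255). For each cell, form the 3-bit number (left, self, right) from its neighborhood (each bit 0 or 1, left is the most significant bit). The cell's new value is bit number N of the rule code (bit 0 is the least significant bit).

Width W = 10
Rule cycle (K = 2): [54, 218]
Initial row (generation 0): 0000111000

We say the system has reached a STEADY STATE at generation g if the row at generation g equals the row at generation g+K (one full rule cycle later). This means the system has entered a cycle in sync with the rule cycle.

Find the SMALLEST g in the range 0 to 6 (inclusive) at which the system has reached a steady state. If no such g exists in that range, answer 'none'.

Answer: 5

Derivation:
Gen 0: 0000111000
Gen 1 (rule 54): 0001000100
Gen 2 (rule 218): 0010101010
Gen 3 (rule 54): 0111111111
Gen 4 (rule 218): 1111111111
Gen 5 (rule 54): 0000000000
Gen 6 (rule 218): 0000000000
Gen 7 (rule 54): 0000000000
Gen 8 (rule 218): 0000000000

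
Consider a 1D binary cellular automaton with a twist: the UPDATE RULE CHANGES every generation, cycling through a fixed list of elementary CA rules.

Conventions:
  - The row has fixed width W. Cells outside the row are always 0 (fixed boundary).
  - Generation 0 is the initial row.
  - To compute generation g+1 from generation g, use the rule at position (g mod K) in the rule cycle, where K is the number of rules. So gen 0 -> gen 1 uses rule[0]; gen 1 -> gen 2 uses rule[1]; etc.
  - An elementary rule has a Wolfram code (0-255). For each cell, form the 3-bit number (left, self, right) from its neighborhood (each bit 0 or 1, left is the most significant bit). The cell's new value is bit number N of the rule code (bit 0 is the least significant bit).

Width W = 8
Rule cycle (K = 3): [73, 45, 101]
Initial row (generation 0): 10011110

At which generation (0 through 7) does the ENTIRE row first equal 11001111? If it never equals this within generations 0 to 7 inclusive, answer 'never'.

Gen 0: 10011110
Gen 1 (rule 73): 00010010
Gen 2 (rule 45): 11010010
Gen 3 (rule 101): 01110010
Gen 4 (rule 73): 01010000
Gen 5 (rule 45): 01110111
Gen 6 (rule 101): 00011001
Gen 7 (rule 73): 11011000

Answer: never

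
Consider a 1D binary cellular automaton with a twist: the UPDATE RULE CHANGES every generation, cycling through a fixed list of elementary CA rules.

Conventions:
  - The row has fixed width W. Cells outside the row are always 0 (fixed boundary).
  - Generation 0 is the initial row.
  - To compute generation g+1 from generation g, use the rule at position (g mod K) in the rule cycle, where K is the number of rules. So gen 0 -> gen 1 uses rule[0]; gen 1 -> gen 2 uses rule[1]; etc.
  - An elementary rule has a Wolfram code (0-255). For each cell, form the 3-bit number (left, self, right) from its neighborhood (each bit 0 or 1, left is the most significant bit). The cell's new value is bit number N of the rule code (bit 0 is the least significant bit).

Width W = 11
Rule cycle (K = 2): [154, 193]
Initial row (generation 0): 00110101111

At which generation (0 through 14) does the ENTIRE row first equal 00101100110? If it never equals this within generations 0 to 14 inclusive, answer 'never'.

Answer: 2

Derivation:
Gen 0: 00110101111
Gen 1 (rule 154): 01100001110
Gen 2 (rule 193): 00101100110
Gen 3 (rule 154): 01001011101
Gen 4 (rule 193): 00000001100
Gen 5 (rule 154): 00000011010
Gen 6 (rule 193): 11111001000
Gen 7 (rule 154): 11110110100
Gen 8 (rule 193): 01110010001
Gen 9 (rule 154): 11101101010
Gen 10 (rule 193): 01100100000
Gen 11 (rule 154): 11011010000
Gen 12 (rule 193): 01001000111
Gen 13 (rule 154): 10110101110
Gen 14 (rule 193): 00010000110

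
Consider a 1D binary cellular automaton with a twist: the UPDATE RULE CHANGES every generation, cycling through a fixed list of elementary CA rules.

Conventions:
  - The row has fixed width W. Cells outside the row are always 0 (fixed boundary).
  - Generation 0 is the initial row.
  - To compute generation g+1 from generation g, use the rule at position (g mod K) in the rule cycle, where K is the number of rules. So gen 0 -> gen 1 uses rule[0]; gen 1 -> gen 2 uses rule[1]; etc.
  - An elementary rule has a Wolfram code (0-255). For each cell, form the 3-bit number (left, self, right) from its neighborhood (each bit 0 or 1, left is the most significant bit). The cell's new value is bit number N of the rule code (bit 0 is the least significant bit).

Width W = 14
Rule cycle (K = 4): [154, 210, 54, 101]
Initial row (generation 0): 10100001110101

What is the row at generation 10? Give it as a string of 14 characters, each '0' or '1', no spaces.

Answer: 10110010010101

Derivation:
Gen 0: 10100001110101
Gen 1 (rule 154): 00010011100000
Gen 2 (rule 210): 00101101110000
Gen 3 (rule 54): 01110010001000
Gen 4 (rule 101): 00010010101011
Gen 5 (rule 154): 00101100000010
Gen 6 (rule 210): 01000110000101
Gen 7 (rule 54): 11101001001111
Gen 8 (rule 101): 00111001000001
Gen 9 (rule 154): 01110110100010
Gen 10 (rule 210): 10110010010101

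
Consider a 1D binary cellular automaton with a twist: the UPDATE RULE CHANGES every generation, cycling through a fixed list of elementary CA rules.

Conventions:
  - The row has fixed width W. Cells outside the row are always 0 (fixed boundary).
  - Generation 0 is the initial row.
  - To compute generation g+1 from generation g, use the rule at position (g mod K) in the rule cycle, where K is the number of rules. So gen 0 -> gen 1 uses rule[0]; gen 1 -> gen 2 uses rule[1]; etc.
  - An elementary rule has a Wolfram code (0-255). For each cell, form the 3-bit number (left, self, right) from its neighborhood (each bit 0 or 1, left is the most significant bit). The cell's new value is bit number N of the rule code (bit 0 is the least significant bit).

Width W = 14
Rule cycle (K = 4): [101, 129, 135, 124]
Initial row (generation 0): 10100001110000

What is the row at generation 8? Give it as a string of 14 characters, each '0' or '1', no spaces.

Gen 0: 10100001110000
Gen 1 (rule 101): 11101100010111
Gen 2 (rule 129): 01000001000010
Gen 3 (rule 135): 11011111011110
Gen 4 (rule 124): 11110001110011
Gen 5 (rule 101): 00010100010001
Gen 6 (rule 129): 11000001000100
Gen 7 (rule 135): 00011111011101
Gen 8 (rule 124): 00010001110111

Answer: 00010001110111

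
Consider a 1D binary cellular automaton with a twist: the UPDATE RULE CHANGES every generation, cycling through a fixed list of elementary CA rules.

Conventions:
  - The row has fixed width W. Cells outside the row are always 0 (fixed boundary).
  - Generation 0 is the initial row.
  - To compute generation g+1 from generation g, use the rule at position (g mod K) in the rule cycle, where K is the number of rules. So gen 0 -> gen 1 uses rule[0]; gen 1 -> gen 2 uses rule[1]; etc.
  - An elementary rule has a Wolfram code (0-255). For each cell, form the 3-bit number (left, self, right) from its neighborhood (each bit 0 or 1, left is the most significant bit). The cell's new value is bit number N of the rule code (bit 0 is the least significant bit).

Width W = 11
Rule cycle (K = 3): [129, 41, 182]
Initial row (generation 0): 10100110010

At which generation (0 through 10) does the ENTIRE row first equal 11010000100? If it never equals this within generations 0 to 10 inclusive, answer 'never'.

Answer: never

Derivation:
Gen 0: 10100110010
Gen 1 (rule 129): 00000000000
Gen 2 (rule 41): 11111111111
Gen 3 (rule 182): 01111111110
Gen 4 (rule 129): 00111111100
Gen 5 (rule 41): 10100000001
Gen 6 (rule 182): 11110000011
Gen 7 (rule 129): 01100111000
Gen 8 (rule 41): 01000100011
Gen 9 (rule 182): 11101110100
Gen 10 (rule 129): 01000100001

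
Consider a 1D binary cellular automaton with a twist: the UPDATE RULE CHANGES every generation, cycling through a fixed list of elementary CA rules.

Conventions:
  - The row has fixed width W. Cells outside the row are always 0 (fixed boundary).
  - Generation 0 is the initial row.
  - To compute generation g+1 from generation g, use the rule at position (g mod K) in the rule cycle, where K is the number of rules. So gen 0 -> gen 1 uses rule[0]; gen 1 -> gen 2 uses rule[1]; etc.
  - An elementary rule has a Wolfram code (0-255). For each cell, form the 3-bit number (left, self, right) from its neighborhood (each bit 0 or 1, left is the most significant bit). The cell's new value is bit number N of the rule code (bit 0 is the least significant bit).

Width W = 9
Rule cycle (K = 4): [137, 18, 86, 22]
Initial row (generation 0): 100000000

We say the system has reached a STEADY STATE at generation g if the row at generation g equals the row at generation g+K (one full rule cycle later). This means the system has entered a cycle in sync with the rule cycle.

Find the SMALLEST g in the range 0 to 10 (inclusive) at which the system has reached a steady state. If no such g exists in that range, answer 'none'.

Answer: none

Derivation:
Gen 0: 100000000
Gen 1 (rule 137): 001111111
Gen 2 (rule 18): 010000000
Gen 3 (rule 86): 111000000
Gen 4 (rule 22): 000100000
Gen 5 (rule 137): 110001111
Gen 6 (rule 18): 001010000
Gen 7 (rule 86): 011011000
Gen 8 (rule 22): 100000100
Gen 9 (rule 137): 001110001
Gen 10 (rule 18): 010001010
Gen 11 (rule 86): 111011011
Gen 12 (rule 22): 000000000
Gen 13 (rule 137): 111111111
Gen 14 (rule 18): 000000000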